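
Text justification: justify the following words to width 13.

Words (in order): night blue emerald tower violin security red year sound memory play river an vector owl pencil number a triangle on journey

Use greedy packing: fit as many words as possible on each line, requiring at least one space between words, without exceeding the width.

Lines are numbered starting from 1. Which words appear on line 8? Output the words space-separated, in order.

Answer: vector owl

Derivation:
Line 1: ['night', 'blue'] (min_width=10, slack=3)
Line 2: ['emerald', 'tower'] (min_width=13, slack=0)
Line 3: ['violin'] (min_width=6, slack=7)
Line 4: ['security', 'red'] (min_width=12, slack=1)
Line 5: ['year', 'sound'] (min_width=10, slack=3)
Line 6: ['memory', 'play'] (min_width=11, slack=2)
Line 7: ['river', 'an'] (min_width=8, slack=5)
Line 8: ['vector', 'owl'] (min_width=10, slack=3)
Line 9: ['pencil', 'number'] (min_width=13, slack=0)
Line 10: ['a', 'triangle', 'on'] (min_width=13, slack=0)
Line 11: ['journey'] (min_width=7, slack=6)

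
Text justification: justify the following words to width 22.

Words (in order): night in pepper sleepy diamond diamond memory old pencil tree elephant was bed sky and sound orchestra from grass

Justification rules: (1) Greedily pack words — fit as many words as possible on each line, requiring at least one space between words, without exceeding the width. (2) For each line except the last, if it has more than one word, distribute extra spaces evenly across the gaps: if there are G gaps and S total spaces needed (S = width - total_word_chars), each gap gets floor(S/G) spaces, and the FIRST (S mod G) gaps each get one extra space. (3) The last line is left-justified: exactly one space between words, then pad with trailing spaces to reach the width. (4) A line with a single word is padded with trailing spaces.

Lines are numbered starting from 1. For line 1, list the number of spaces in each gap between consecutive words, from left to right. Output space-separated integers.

Line 1: ['night', 'in', 'pepper', 'sleepy'] (min_width=22, slack=0)
Line 2: ['diamond', 'diamond', 'memory'] (min_width=22, slack=0)
Line 3: ['old', 'pencil', 'tree'] (min_width=15, slack=7)
Line 4: ['elephant', 'was', 'bed', 'sky'] (min_width=20, slack=2)
Line 5: ['and', 'sound', 'orchestra'] (min_width=19, slack=3)
Line 6: ['from', 'grass'] (min_width=10, slack=12)

Answer: 1 1 1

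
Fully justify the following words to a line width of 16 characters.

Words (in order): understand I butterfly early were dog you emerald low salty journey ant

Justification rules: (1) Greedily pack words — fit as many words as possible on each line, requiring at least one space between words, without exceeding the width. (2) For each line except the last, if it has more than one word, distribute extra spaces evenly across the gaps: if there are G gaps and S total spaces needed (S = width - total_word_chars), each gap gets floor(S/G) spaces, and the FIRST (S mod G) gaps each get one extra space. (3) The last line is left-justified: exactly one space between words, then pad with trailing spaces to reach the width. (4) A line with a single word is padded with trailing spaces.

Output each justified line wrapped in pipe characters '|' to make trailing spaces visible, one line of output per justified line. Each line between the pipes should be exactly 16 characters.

Line 1: ['understand', 'I'] (min_width=12, slack=4)
Line 2: ['butterfly', 'early'] (min_width=15, slack=1)
Line 3: ['were', 'dog', 'you'] (min_width=12, slack=4)
Line 4: ['emerald', 'low'] (min_width=11, slack=5)
Line 5: ['salty', 'journey'] (min_width=13, slack=3)
Line 6: ['ant'] (min_width=3, slack=13)

Answer: |understand     I|
|butterfly  early|
|were   dog   you|
|emerald      low|
|salty    journey|
|ant             |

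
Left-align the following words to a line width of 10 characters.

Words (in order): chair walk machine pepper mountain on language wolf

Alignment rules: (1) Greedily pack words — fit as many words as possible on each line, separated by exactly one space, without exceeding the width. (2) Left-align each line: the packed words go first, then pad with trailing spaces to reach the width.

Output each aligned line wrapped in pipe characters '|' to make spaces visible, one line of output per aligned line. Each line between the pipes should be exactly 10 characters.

Answer: |chair walk|
|machine   |
|pepper    |
|mountain  |
|on        |
|language  |
|wolf      |

Derivation:
Line 1: ['chair', 'walk'] (min_width=10, slack=0)
Line 2: ['machine'] (min_width=7, slack=3)
Line 3: ['pepper'] (min_width=6, slack=4)
Line 4: ['mountain'] (min_width=8, slack=2)
Line 5: ['on'] (min_width=2, slack=8)
Line 6: ['language'] (min_width=8, slack=2)
Line 7: ['wolf'] (min_width=4, slack=6)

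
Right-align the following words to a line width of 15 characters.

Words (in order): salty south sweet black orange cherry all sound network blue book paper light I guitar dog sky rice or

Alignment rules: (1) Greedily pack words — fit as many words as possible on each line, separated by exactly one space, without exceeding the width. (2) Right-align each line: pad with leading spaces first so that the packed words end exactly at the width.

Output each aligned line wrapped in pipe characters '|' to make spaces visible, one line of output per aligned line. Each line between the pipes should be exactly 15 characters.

Answer: |    salty south|
|    sweet black|
|  orange cherry|
|      all sound|
|   network blue|
|     book paper|
| light I guitar|
|dog sky rice or|

Derivation:
Line 1: ['salty', 'south'] (min_width=11, slack=4)
Line 2: ['sweet', 'black'] (min_width=11, slack=4)
Line 3: ['orange', 'cherry'] (min_width=13, slack=2)
Line 4: ['all', 'sound'] (min_width=9, slack=6)
Line 5: ['network', 'blue'] (min_width=12, slack=3)
Line 6: ['book', 'paper'] (min_width=10, slack=5)
Line 7: ['light', 'I', 'guitar'] (min_width=14, slack=1)
Line 8: ['dog', 'sky', 'rice', 'or'] (min_width=15, slack=0)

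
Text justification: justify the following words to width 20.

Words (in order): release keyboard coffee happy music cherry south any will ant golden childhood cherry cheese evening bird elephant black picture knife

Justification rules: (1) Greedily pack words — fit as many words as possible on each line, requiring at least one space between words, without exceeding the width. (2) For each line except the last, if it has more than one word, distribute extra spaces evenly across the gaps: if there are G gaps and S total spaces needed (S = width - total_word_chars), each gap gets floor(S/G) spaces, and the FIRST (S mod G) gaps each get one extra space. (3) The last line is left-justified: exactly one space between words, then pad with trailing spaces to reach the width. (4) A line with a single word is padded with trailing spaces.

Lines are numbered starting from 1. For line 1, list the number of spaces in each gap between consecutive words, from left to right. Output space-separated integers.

Answer: 5

Derivation:
Line 1: ['release', 'keyboard'] (min_width=16, slack=4)
Line 2: ['coffee', 'happy', 'music'] (min_width=18, slack=2)
Line 3: ['cherry', 'south', 'any'] (min_width=16, slack=4)
Line 4: ['will', 'ant', 'golden'] (min_width=15, slack=5)
Line 5: ['childhood', 'cherry'] (min_width=16, slack=4)
Line 6: ['cheese', 'evening', 'bird'] (min_width=19, slack=1)
Line 7: ['elephant', 'black'] (min_width=14, slack=6)
Line 8: ['picture', 'knife'] (min_width=13, slack=7)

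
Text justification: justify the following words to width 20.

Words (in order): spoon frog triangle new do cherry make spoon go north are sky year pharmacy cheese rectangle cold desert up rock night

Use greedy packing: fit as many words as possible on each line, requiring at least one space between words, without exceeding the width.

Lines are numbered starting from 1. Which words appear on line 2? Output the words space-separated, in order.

Line 1: ['spoon', 'frog', 'triangle'] (min_width=19, slack=1)
Line 2: ['new', 'do', 'cherry', 'make'] (min_width=18, slack=2)
Line 3: ['spoon', 'go', 'north', 'are'] (min_width=18, slack=2)
Line 4: ['sky', 'year', 'pharmacy'] (min_width=17, slack=3)
Line 5: ['cheese', 'rectangle'] (min_width=16, slack=4)
Line 6: ['cold', 'desert', 'up', 'rock'] (min_width=19, slack=1)
Line 7: ['night'] (min_width=5, slack=15)

Answer: new do cherry make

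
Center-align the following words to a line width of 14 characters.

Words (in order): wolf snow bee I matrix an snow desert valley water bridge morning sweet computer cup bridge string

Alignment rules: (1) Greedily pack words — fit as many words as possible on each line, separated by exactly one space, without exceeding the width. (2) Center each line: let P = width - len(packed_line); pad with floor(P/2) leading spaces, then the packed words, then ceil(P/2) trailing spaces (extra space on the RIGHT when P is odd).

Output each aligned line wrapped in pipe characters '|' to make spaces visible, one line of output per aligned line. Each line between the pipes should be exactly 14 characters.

Line 1: ['wolf', 'snow', 'bee'] (min_width=13, slack=1)
Line 2: ['I', 'matrix', 'an'] (min_width=11, slack=3)
Line 3: ['snow', 'desert'] (min_width=11, slack=3)
Line 4: ['valley', 'water'] (min_width=12, slack=2)
Line 5: ['bridge', 'morning'] (min_width=14, slack=0)
Line 6: ['sweet', 'computer'] (min_width=14, slack=0)
Line 7: ['cup', 'bridge'] (min_width=10, slack=4)
Line 8: ['string'] (min_width=6, slack=8)

Answer: |wolf snow bee |
| I matrix an  |
| snow desert  |
| valley water |
|bridge morning|
|sweet computer|
|  cup bridge  |
|    string    |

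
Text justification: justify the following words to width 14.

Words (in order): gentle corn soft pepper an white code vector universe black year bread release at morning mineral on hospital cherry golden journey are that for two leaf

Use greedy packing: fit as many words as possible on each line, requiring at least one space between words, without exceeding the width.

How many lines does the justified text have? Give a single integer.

Line 1: ['gentle', 'corn'] (min_width=11, slack=3)
Line 2: ['soft', 'pepper', 'an'] (min_width=14, slack=0)
Line 3: ['white', 'code'] (min_width=10, slack=4)
Line 4: ['vector'] (min_width=6, slack=8)
Line 5: ['universe', 'black'] (min_width=14, slack=0)
Line 6: ['year', 'bread'] (min_width=10, slack=4)
Line 7: ['release', 'at'] (min_width=10, slack=4)
Line 8: ['morning'] (min_width=7, slack=7)
Line 9: ['mineral', 'on'] (min_width=10, slack=4)
Line 10: ['hospital'] (min_width=8, slack=6)
Line 11: ['cherry', 'golden'] (min_width=13, slack=1)
Line 12: ['journey', 'are'] (min_width=11, slack=3)
Line 13: ['that', 'for', 'two'] (min_width=12, slack=2)
Line 14: ['leaf'] (min_width=4, slack=10)
Total lines: 14

Answer: 14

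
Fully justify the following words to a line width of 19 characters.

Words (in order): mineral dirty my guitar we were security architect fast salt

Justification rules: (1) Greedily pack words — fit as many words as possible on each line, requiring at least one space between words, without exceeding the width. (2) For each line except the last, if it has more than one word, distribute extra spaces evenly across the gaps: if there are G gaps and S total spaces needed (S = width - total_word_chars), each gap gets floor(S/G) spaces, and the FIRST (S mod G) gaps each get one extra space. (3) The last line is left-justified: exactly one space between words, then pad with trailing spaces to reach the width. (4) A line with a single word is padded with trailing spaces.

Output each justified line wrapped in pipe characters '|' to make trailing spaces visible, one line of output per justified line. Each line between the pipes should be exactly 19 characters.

Answer: |mineral   dirty  my|
|guitar    we   were|
|security  architect|
|fast salt          |

Derivation:
Line 1: ['mineral', 'dirty', 'my'] (min_width=16, slack=3)
Line 2: ['guitar', 'we', 'were'] (min_width=14, slack=5)
Line 3: ['security', 'architect'] (min_width=18, slack=1)
Line 4: ['fast', 'salt'] (min_width=9, slack=10)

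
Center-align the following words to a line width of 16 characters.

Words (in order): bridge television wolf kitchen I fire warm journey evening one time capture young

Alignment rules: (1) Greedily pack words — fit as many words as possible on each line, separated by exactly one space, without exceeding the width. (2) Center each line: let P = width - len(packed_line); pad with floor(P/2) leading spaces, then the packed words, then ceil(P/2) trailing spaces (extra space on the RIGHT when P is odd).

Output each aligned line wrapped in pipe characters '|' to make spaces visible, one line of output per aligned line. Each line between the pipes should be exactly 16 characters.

Line 1: ['bridge'] (min_width=6, slack=10)
Line 2: ['television', 'wolf'] (min_width=15, slack=1)
Line 3: ['kitchen', 'I', 'fire'] (min_width=14, slack=2)
Line 4: ['warm', 'journey'] (min_width=12, slack=4)
Line 5: ['evening', 'one', 'time'] (min_width=16, slack=0)
Line 6: ['capture', 'young'] (min_width=13, slack=3)

Answer: |     bridge     |
|television wolf |
| kitchen I fire |
|  warm journey  |
|evening one time|
| capture young  |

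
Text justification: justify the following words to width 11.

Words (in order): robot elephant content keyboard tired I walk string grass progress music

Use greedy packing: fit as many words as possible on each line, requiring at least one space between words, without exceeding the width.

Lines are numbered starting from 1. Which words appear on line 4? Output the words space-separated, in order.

Answer: keyboard

Derivation:
Line 1: ['robot'] (min_width=5, slack=6)
Line 2: ['elephant'] (min_width=8, slack=3)
Line 3: ['content'] (min_width=7, slack=4)
Line 4: ['keyboard'] (min_width=8, slack=3)
Line 5: ['tired', 'I'] (min_width=7, slack=4)
Line 6: ['walk', 'string'] (min_width=11, slack=0)
Line 7: ['grass'] (min_width=5, slack=6)
Line 8: ['progress'] (min_width=8, slack=3)
Line 9: ['music'] (min_width=5, slack=6)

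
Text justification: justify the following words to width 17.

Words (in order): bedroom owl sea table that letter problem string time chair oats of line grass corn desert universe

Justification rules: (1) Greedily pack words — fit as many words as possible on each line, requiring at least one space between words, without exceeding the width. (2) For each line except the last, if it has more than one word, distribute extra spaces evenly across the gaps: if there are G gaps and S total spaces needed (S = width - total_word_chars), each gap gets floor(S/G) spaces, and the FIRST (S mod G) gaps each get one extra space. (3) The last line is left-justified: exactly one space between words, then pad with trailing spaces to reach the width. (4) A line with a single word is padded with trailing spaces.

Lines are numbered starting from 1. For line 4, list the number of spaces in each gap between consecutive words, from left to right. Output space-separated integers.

Answer: 2 2

Derivation:
Line 1: ['bedroom', 'owl', 'sea'] (min_width=15, slack=2)
Line 2: ['table', 'that', 'letter'] (min_width=17, slack=0)
Line 3: ['problem', 'string'] (min_width=14, slack=3)
Line 4: ['time', 'chair', 'oats'] (min_width=15, slack=2)
Line 5: ['of', 'line', 'grass'] (min_width=13, slack=4)
Line 6: ['corn', 'desert'] (min_width=11, slack=6)
Line 7: ['universe'] (min_width=8, slack=9)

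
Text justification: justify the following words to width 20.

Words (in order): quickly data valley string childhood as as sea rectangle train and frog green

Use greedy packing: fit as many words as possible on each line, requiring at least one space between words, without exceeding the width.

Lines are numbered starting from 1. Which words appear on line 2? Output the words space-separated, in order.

Line 1: ['quickly', 'data', 'valley'] (min_width=19, slack=1)
Line 2: ['string', 'childhood', 'as'] (min_width=19, slack=1)
Line 3: ['as', 'sea', 'rectangle'] (min_width=16, slack=4)
Line 4: ['train', 'and', 'frog', 'green'] (min_width=20, slack=0)

Answer: string childhood as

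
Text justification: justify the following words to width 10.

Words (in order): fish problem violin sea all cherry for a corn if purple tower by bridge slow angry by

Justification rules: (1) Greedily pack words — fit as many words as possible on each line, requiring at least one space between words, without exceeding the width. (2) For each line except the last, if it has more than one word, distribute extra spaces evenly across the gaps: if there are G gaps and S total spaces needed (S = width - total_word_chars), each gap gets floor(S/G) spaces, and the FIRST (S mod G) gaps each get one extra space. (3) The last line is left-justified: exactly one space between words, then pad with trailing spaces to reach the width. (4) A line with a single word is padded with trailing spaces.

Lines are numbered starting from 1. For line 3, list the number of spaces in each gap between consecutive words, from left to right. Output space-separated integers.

Line 1: ['fish'] (min_width=4, slack=6)
Line 2: ['problem'] (min_width=7, slack=3)
Line 3: ['violin', 'sea'] (min_width=10, slack=0)
Line 4: ['all', 'cherry'] (min_width=10, slack=0)
Line 5: ['for', 'a', 'corn'] (min_width=10, slack=0)
Line 6: ['if', 'purple'] (min_width=9, slack=1)
Line 7: ['tower', 'by'] (min_width=8, slack=2)
Line 8: ['bridge'] (min_width=6, slack=4)
Line 9: ['slow', 'angry'] (min_width=10, slack=0)
Line 10: ['by'] (min_width=2, slack=8)

Answer: 1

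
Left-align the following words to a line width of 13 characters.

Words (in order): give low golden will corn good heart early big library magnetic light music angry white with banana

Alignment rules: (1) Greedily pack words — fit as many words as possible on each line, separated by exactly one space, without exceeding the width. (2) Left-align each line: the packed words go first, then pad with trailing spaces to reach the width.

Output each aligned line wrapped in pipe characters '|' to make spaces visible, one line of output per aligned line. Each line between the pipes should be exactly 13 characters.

Answer: |give low     |
|golden will  |
|corn good    |
|heart early  |
|big library  |
|magnetic     |
|light music  |
|angry white  |
|with banana  |

Derivation:
Line 1: ['give', 'low'] (min_width=8, slack=5)
Line 2: ['golden', 'will'] (min_width=11, slack=2)
Line 3: ['corn', 'good'] (min_width=9, slack=4)
Line 4: ['heart', 'early'] (min_width=11, slack=2)
Line 5: ['big', 'library'] (min_width=11, slack=2)
Line 6: ['magnetic'] (min_width=8, slack=5)
Line 7: ['light', 'music'] (min_width=11, slack=2)
Line 8: ['angry', 'white'] (min_width=11, slack=2)
Line 9: ['with', 'banana'] (min_width=11, slack=2)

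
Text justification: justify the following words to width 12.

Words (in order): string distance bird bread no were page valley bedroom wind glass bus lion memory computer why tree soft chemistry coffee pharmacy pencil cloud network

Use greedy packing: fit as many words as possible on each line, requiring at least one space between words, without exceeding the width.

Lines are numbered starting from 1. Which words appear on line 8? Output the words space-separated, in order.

Line 1: ['string'] (min_width=6, slack=6)
Line 2: ['distance'] (min_width=8, slack=4)
Line 3: ['bird', 'bread'] (min_width=10, slack=2)
Line 4: ['no', 'were', 'page'] (min_width=12, slack=0)
Line 5: ['valley'] (min_width=6, slack=6)
Line 6: ['bedroom', 'wind'] (min_width=12, slack=0)
Line 7: ['glass', 'bus'] (min_width=9, slack=3)
Line 8: ['lion', 'memory'] (min_width=11, slack=1)
Line 9: ['computer', 'why'] (min_width=12, slack=0)
Line 10: ['tree', 'soft'] (min_width=9, slack=3)
Line 11: ['chemistry'] (min_width=9, slack=3)
Line 12: ['coffee'] (min_width=6, slack=6)
Line 13: ['pharmacy'] (min_width=8, slack=4)
Line 14: ['pencil', 'cloud'] (min_width=12, slack=0)
Line 15: ['network'] (min_width=7, slack=5)

Answer: lion memory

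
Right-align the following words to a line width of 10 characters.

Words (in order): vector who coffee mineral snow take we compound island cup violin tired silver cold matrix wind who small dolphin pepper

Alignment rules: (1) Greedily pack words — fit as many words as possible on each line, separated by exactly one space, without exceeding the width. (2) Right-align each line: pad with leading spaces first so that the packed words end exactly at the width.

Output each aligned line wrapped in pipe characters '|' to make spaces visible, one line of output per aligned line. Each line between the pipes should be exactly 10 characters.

Answer: |vector who|
|    coffee|
|   mineral|
| snow take|
|        we|
|  compound|
|island cup|
|    violin|
|     tired|
|    silver|
|      cold|
|    matrix|
|  wind who|
|     small|
|   dolphin|
|    pepper|

Derivation:
Line 1: ['vector', 'who'] (min_width=10, slack=0)
Line 2: ['coffee'] (min_width=6, slack=4)
Line 3: ['mineral'] (min_width=7, slack=3)
Line 4: ['snow', 'take'] (min_width=9, slack=1)
Line 5: ['we'] (min_width=2, slack=8)
Line 6: ['compound'] (min_width=8, slack=2)
Line 7: ['island', 'cup'] (min_width=10, slack=0)
Line 8: ['violin'] (min_width=6, slack=4)
Line 9: ['tired'] (min_width=5, slack=5)
Line 10: ['silver'] (min_width=6, slack=4)
Line 11: ['cold'] (min_width=4, slack=6)
Line 12: ['matrix'] (min_width=6, slack=4)
Line 13: ['wind', 'who'] (min_width=8, slack=2)
Line 14: ['small'] (min_width=5, slack=5)
Line 15: ['dolphin'] (min_width=7, slack=3)
Line 16: ['pepper'] (min_width=6, slack=4)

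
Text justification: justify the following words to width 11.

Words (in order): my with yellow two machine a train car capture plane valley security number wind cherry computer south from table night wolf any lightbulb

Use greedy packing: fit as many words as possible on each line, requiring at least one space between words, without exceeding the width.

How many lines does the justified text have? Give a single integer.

Line 1: ['my', 'with'] (min_width=7, slack=4)
Line 2: ['yellow', 'two'] (min_width=10, slack=1)
Line 3: ['machine', 'a'] (min_width=9, slack=2)
Line 4: ['train', 'car'] (min_width=9, slack=2)
Line 5: ['capture'] (min_width=7, slack=4)
Line 6: ['plane'] (min_width=5, slack=6)
Line 7: ['valley'] (min_width=6, slack=5)
Line 8: ['security'] (min_width=8, slack=3)
Line 9: ['number', 'wind'] (min_width=11, slack=0)
Line 10: ['cherry'] (min_width=6, slack=5)
Line 11: ['computer'] (min_width=8, slack=3)
Line 12: ['south', 'from'] (min_width=10, slack=1)
Line 13: ['table', 'night'] (min_width=11, slack=0)
Line 14: ['wolf', 'any'] (min_width=8, slack=3)
Line 15: ['lightbulb'] (min_width=9, slack=2)
Total lines: 15

Answer: 15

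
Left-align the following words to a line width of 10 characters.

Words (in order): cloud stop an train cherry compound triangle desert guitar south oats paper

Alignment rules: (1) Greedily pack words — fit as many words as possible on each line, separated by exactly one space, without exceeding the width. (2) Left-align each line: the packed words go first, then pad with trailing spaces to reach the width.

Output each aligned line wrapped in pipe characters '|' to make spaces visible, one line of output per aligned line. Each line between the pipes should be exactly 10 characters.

Line 1: ['cloud', 'stop'] (min_width=10, slack=0)
Line 2: ['an', 'train'] (min_width=8, slack=2)
Line 3: ['cherry'] (min_width=6, slack=4)
Line 4: ['compound'] (min_width=8, slack=2)
Line 5: ['triangle'] (min_width=8, slack=2)
Line 6: ['desert'] (min_width=6, slack=4)
Line 7: ['guitar'] (min_width=6, slack=4)
Line 8: ['south', 'oats'] (min_width=10, slack=0)
Line 9: ['paper'] (min_width=5, slack=5)

Answer: |cloud stop|
|an train  |
|cherry    |
|compound  |
|triangle  |
|desert    |
|guitar    |
|south oats|
|paper     |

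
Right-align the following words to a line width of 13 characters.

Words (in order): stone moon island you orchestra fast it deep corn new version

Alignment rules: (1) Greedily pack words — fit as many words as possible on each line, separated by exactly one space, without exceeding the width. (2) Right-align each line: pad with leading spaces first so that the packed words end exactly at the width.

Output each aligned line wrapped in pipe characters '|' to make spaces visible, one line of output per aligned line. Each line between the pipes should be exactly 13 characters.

Answer: |   stone moon|
|   island you|
|    orchestra|
| fast it deep|
|     corn new|
|      version|

Derivation:
Line 1: ['stone', 'moon'] (min_width=10, slack=3)
Line 2: ['island', 'you'] (min_width=10, slack=3)
Line 3: ['orchestra'] (min_width=9, slack=4)
Line 4: ['fast', 'it', 'deep'] (min_width=12, slack=1)
Line 5: ['corn', 'new'] (min_width=8, slack=5)
Line 6: ['version'] (min_width=7, slack=6)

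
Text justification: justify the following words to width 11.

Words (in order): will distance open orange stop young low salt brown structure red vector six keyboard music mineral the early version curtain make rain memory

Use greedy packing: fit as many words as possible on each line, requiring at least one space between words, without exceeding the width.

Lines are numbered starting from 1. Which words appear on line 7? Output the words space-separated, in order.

Line 1: ['will'] (min_width=4, slack=7)
Line 2: ['distance'] (min_width=8, slack=3)
Line 3: ['open', 'orange'] (min_width=11, slack=0)
Line 4: ['stop', 'young'] (min_width=10, slack=1)
Line 5: ['low', 'salt'] (min_width=8, slack=3)
Line 6: ['brown'] (min_width=5, slack=6)
Line 7: ['structure'] (min_width=9, slack=2)
Line 8: ['red', 'vector'] (min_width=10, slack=1)
Line 9: ['six'] (min_width=3, slack=8)
Line 10: ['keyboard'] (min_width=8, slack=3)
Line 11: ['music'] (min_width=5, slack=6)
Line 12: ['mineral', 'the'] (min_width=11, slack=0)
Line 13: ['early'] (min_width=5, slack=6)
Line 14: ['version'] (min_width=7, slack=4)
Line 15: ['curtain'] (min_width=7, slack=4)
Line 16: ['make', 'rain'] (min_width=9, slack=2)
Line 17: ['memory'] (min_width=6, slack=5)

Answer: structure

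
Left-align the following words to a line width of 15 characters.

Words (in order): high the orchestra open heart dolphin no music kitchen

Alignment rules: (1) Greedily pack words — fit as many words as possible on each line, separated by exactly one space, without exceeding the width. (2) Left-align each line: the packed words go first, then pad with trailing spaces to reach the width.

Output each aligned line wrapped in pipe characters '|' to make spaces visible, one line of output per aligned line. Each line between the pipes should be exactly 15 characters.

Line 1: ['high', 'the'] (min_width=8, slack=7)
Line 2: ['orchestra', 'open'] (min_width=14, slack=1)
Line 3: ['heart', 'dolphin'] (min_width=13, slack=2)
Line 4: ['no', 'music'] (min_width=8, slack=7)
Line 5: ['kitchen'] (min_width=7, slack=8)

Answer: |high the       |
|orchestra open |
|heart dolphin  |
|no music       |
|kitchen        |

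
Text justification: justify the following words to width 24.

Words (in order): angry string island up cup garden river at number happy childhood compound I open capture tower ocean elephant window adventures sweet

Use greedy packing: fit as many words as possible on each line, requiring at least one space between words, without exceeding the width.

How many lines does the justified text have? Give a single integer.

Line 1: ['angry', 'string', 'island', 'up'] (min_width=22, slack=2)
Line 2: ['cup', 'garden', 'river', 'at'] (min_width=19, slack=5)
Line 3: ['number', 'happy', 'childhood'] (min_width=22, slack=2)
Line 4: ['compound', 'I', 'open', 'capture'] (min_width=23, slack=1)
Line 5: ['tower', 'ocean', 'elephant'] (min_width=20, slack=4)
Line 6: ['window', 'adventures', 'sweet'] (min_width=23, slack=1)
Total lines: 6

Answer: 6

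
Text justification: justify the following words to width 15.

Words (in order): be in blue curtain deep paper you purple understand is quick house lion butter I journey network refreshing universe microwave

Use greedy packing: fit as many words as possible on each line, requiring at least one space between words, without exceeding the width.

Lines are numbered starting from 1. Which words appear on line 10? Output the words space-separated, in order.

Answer: universe

Derivation:
Line 1: ['be', 'in', 'blue'] (min_width=10, slack=5)
Line 2: ['curtain', 'deep'] (min_width=12, slack=3)
Line 3: ['paper', 'you'] (min_width=9, slack=6)
Line 4: ['purple'] (min_width=6, slack=9)
Line 5: ['understand', 'is'] (min_width=13, slack=2)
Line 6: ['quick', 'house'] (min_width=11, slack=4)
Line 7: ['lion', 'butter', 'I'] (min_width=13, slack=2)
Line 8: ['journey', 'network'] (min_width=15, slack=0)
Line 9: ['refreshing'] (min_width=10, slack=5)
Line 10: ['universe'] (min_width=8, slack=7)
Line 11: ['microwave'] (min_width=9, slack=6)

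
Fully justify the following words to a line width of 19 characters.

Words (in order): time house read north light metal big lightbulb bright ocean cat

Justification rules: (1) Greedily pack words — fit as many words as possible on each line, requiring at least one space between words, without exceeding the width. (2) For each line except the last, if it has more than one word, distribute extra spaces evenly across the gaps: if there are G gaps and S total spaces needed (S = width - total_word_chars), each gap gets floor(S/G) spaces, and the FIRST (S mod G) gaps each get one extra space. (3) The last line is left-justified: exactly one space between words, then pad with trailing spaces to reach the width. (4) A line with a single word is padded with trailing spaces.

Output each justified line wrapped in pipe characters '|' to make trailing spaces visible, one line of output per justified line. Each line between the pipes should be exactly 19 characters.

Line 1: ['time', 'house', 'read'] (min_width=15, slack=4)
Line 2: ['north', 'light', 'metal'] (min_width=17, slack=2)
Line 3: ['big', 'lightbulb'] (min_width=13, slack=6)
Line 4: ['bright', 'ocean', 'cat'] (min_width=16, slack=3)

Answer: |time   house   read|
|north  light  metal|
|big       lightbulb|
|bright ocean cat   |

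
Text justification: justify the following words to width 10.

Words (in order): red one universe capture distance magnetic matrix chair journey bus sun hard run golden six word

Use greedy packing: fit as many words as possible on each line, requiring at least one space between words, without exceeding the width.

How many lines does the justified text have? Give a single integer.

Line 1: ['red', 'one'] (min_width=7, slack=3)
Line 2: ['universe'] (min_width=8, slack=2)
Line 3: ['capture'] (min_width=7, slack=3)
Line 4: ['distance'] (min_width=8, slack=2)
Line 5: ['magnetic'] (min_width=8, slack=2)
Line 6: ['matrix'] (min_width=6, slack=4)
Line 7: ['chair'] (min_width=5, slack=5)
Line 8: ['journey'] (min_width=7, slack=3)
Line 9: ['bus', 'sun'] (min_width=7, slack=3)
Line 10: ['hard', 'run'] (min_width=8, slack=2)
Line 11: ['golden', 'six'] (min_width=10, slack=0)
Line 12: ['word'] (min_width=4, slack=6)
Total lines: 12

Answer: 12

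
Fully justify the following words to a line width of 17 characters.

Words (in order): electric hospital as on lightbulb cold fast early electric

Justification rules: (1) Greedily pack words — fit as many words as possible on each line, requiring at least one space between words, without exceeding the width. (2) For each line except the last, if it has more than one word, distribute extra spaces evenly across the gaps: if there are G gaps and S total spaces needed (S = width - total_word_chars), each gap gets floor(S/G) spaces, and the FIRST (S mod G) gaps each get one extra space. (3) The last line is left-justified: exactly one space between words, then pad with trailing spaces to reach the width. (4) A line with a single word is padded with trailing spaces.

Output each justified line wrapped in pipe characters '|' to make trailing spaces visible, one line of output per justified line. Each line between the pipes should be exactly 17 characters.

Answer: |electric hospital|
|as  on  lightbulb|
|cold  fast  early|
|electric         |

Derivation:
Line 1: ['electric', 'hospital'] (min_width=17, slack=0)
Line 2: ['as', 'on', 'lightbulb'] (min_width=15, slack=2)
Line 3: ['cold', 'fast', 'early'] (min_width=15, slack=2)
Line 4: ['electric'] (min_width=8, slack=9)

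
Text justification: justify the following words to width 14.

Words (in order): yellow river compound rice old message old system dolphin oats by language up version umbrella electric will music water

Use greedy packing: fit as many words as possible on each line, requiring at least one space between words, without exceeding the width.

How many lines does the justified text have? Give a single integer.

Line 1: ['yellow', 'river'] (min_width=12, slack=2)
Line 2: ['compound', 'rice'] (min_width=13, slack=1)
Line 3: ['old', 'message'] (min_width=11, slack=3)
Line 4: ['old', 'system'] (min_width=10, slack=4)
Line 5: ['dolphin', 'oats'] (min_width=12, slack=2)
Line 6: ['by', 'language', 'up'] (min_width=14, slack=0)
Line 7: ['version'] (min_width=7, slack=7)
Line 8: ['umbrella'] (min_width=8, slack=6)
Line 9: ['electric', 'will'] (min_width=13, slack=1)
Line 10: ['music', 'water'] (min_width=11, slack=3)
Total lines: 10

Answer: 10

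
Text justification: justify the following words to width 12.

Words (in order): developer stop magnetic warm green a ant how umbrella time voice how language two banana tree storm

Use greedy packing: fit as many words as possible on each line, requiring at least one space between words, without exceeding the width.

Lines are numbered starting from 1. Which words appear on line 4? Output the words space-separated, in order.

Line 1: ['developer'] (min_width=9, slack=3)
Line 2: ['stop'] (min_width=4, slack=8)
Line 3: ['magnetic'] (min_width=8, slack=4)
Line 4: ['warm', 'green', 'a'] (min_width=12, slack=0)
Line 5: ['ant', 'how'] (min_width=7, slack=5)
Line 6: ['umbrella'] (min_width=8, slack=4)
Line 7: ['time', 'voice'] (min_width=10, slack=2)
Line 8: ['how', 'language'] (min_width=12, slack=0)
Line 9: ['two', 'banana'] (min_width=10, slack=2)
Line 10: ['tree', 'storm'] (min_width=10, slack=2)

Answer: warm green a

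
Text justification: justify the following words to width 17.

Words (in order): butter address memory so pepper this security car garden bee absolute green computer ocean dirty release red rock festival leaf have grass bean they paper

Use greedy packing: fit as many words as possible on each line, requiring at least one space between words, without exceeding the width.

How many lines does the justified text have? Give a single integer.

Line 1: ['butter', 'address'] (min_width=14, slack=3)
Line 2: ['memory', 'so', 'pepper'] (min_width=16, slack=1)
Line 3: ['this', 'security', 'car'] (min_width=17, slack=0)
Line 4: ['garden', 'bee'] (min_width=10, slack=7)
Line 5: ['absolute', 'green'] (min_width=14, slack=3)
Line 6: ['computer', 'ocean'] (min_width=14, slack=3)
Line 7: ['dirty', 'release', 'red'] (min_width=17, slack=0)
Line 8: ['rock', 'festival'] (min_width=13, slack=4)
Line 9: ['leaf', 'have', 'grass'] (min_width=15, slack=2)
Line 10: ['bean', 'they', 'paper'] (min_width=15, slack=2)
Total lines: 10

Answer: 10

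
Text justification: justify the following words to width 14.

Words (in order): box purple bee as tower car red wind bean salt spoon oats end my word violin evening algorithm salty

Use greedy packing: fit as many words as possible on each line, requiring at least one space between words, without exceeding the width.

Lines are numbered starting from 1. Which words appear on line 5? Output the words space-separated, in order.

Answer: oats end my

Derivation:
Line 1: ['box', 'purple', 'bee'] (min_width=14, slack=0)
Line 2: ['as', 'tower', 'car'] (min_width=12, slack=2)
Line 3: ['red', 'wind', 'bean'] (min_width=13, slack=1)
Line 4: ['salt', 'spoon'] (min_width=10, slack=4)
Line 5: ['oats', 'end', 'my'] (min_width=11, slack=3)
Line 6: ['word', 'violin'] (min_width=11, slack=3)
Line 7: ['evening'] (min_width=7, slack=7)
Line 8: ['algorithm'] (min_width=9, slack=5)
Line 9: ['salty'] (min_width=5, slack=9)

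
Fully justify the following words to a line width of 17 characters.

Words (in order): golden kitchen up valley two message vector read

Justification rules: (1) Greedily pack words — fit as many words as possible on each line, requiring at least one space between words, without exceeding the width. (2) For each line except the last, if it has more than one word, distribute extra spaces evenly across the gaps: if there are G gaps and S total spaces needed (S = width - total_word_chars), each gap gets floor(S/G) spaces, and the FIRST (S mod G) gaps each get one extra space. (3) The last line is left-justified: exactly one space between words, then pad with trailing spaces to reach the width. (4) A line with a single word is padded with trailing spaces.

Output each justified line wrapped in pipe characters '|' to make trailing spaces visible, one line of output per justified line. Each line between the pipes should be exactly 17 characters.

Line 1: ['golden', 'kitchen', 'up'] (min_width=17, slack=0)
Line 2: ['valley', 'two'] (min_width=10, slack=7)
Line 3: ['message', 'vector'] (min_width=14, slack=3)
Line 4: ['read'] (min_width=4, slack=13)

Answer: |golden kitchen up|
|valley        two|
|message    vector|
|read             |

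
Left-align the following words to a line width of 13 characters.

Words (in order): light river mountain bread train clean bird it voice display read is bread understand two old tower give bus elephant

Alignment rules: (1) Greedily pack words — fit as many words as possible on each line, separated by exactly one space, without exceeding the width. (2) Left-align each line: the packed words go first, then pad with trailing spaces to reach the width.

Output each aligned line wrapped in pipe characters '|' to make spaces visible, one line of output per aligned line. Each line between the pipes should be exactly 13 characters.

Line 1: ['light', 'river'] (min_width=11, slack=2)
Line 2: ['mountain'] (min_width=8, slack=5)
Line 3: ['bread', 'train'] (min_width=11, slack=2)
Line 4: ['clean', 'bird', 'it'] (min_width=13, slack=0)
Line 5: ['voice', 'display'] (min_width=13, slack=0)
Line 6: ['read', 'is', 'bread'] (min_width=13, slack=0)
Line 7: ['understand'] (min_width=10, slack=3)
Line 8: ['two', 'old', 'tower'] (min_width=13, slack=0)
Line 9: ['give', 'bus'] (min_width=8, slack=5)
Line 10: ['elephant'] (min_width=8, slack=5)

Answer: |light river  |
|mountain     |
|bread train  |
|clean bird it|
|voice display|
|read is bread|
|understand   |
|two old tower|
|give bus     |
|elephant     |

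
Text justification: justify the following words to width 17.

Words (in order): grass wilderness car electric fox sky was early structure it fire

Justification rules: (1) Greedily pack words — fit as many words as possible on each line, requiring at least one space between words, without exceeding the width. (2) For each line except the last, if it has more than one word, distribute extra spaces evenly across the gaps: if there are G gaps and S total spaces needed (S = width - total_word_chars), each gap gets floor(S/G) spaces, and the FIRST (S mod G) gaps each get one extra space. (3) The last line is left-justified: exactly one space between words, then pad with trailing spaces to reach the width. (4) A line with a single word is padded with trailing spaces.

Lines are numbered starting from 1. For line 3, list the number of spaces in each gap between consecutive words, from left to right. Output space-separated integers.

Line 1: ['grass', 'wilderness'] (min_width=16, slack=1)
Line 2: ['car', 'electric', 'fox'] (min_width=16, slack=1)
Line 3: ['sky', 'was', 'early'] (min_width=13, slack=4)
Line 4: ['structure', 'it', 'fire'] (min_width=17, slack=0)

Answer: 3 3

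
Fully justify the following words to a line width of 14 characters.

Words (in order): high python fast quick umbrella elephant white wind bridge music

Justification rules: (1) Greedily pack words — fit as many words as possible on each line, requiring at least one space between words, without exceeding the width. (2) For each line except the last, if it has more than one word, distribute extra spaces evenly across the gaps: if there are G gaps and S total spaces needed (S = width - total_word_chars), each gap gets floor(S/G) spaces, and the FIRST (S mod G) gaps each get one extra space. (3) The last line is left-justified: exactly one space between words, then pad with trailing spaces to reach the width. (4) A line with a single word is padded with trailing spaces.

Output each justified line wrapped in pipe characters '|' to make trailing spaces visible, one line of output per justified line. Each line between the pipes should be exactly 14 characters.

Answer: |high    python|
|fast     quick|
|umbrella      |
|elephant white|
|wind    bridge|
|music         |

Derivation:
Line 1: ['high', 'python'] (min_width=11, slack=3)
Line 2: ['fast', 'quick'] (min_width=10, slack=4)
Line 3: ['umbrella'] (min_width=8, slack=6)
Line 4: ['elephant', 'white'] (min_width=14, slack=0)
Line 5: ['wind', 'bridge'] (min_width=11, slack=3)
Line 6: ['music'] (min_width=5, slack=9)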